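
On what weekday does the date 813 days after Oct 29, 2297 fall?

Saturday

Oct 29, 2297 is a Friday.
813 mod 7 = 1, so 813 days after a Friday is Friday + 1 = Saturday.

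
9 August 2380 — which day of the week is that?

Doomsday rule: the anchor day for the 2300s is Wednesday. For year 80: 80÷12 = 6 r 8, and 8÷4 = 2, so 6+8+2 = 16.
Wednesday + 16 ≡ Friday — that's 2380's doomsday.
In August the doomsday date is Aug 8.
Aug 9 is 1 day after Aug 8; 1 mod 7 = 1, so Friday + 1 = Saturday.

Saturday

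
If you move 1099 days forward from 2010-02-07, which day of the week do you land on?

Sunday

First find the weekday of Feb 7, 2010. Doomsday rule: the anchor day for the 2000s is Tuesday. For year 10: 10÷12 = 0 r 10, and 10÷4 = 2, so 0+10+2 = 12.
Tuesday + 12 ≡ Sunday — that's 2010's doomsday.
In February the doomsday date is Feb 28 (2010 is not a leap year).
Feb 7 is 21 days before Feb 28; 21 mod 7 = 0, so Sunday − 0 = Sunday.
1099 mod 7 = 0, so 1099 days after a Sunday is Sunday + 0 = Sunday.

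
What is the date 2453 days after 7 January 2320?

+366 (one year; includes Feb 29, 2320) → Jan 7, 2321 (2087 left).
+365 (one year) → Jan 7, 2322 (1722 left).
+365 (one year) → Jan 7, 2323 (1357 left).
+365 (one year) → Jan 7, 2324 (992 left).
+366 (one year; includes Feb 29, 2324) → Jan 7, 2325 (626 left).
+365 (one year) → Jan 7, 2326 (261 left).
Jan has 31 days: +25 → Feb 1, 2326 (236 left).
Feb has 28 days: +28 → Mar 1, 2326 (208 left).
Mar has 31 days: +31 → Apr 1, 2326 (177 left).
Apr has 30 days: +30 → May 1, 2326 (147 left).
May has 31 days: +31 → Jun 1, 2326 (116 left).
Jun has 30 days: +30 → Jul 1, 2326 (86 left).
Jul has 31 days: +31 → Aug 1, 2326 (55 left).
Aug has 31 days: +31 → Sep 1, 2326 (24 left).
+24 → Sep 25, 2326.

September 25, 2326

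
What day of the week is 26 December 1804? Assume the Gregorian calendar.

Doomsday rule: the anchor day for the 1800s is Friday. For year 04: 4÷12 = 0 r 4, and 4÷4 = 1, so 0+4+1 = 5.
Friday + 5 ≡ Wednesday — that's 1804's doomsday.
In December the doomsday date is Dec 12.
Dec 26 is 14 days after Dec 12; 14 mod 7 = 0, so Wednesday + 0 = Wednesday.

Wednesday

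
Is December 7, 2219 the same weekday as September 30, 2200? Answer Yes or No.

Yes

From Sep 30, 2200 to Dec 7, 2219 is 7007 days.
7007 mod 7 = 0, so they are the same weekday.
(Sep 30, 2200 is a Tuesday; Dec 7, 2219 is a Tuesday.)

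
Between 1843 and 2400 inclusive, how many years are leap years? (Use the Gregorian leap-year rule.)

136

Multiples of 4 in [1843,2400]: 140.
Of those, multiples of 100: 6 (not leap unless ÷400).
Multiples of 400: 2.
Leap years = 140 − 6 + 2 = 136.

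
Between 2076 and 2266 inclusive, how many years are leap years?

Multiples of 4 in [2076,2266]: 48.
Of those, multiples of 100: 2 (not leap unless ÷400).
Multiples of 400: 0.
Leap years = 48 − 2 + 0 = 46.

46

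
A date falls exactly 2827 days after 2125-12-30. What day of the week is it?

Dec 30, 2125 is a Sunday.
2827 mod 7 = 6, so 2827 days after a Sunday is Sunday + 6 = Saturday.

Saturday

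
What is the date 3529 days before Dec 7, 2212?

−366 (one year; includes Feb 29, 2212) → Dec 7, 2211 (3163 left).
−365 (one year) → Dec 7, 2210 (2798 left).
−365 (one year) → Dec 7, 2209 (2433 left).
−365 (one year) → Dec 7, 2208 (2068 left).
−366 (one year; includes Feb 29, 2208) → Dec 7, 2207 (1702 left).
−365 (one year) → Dec 7, 2206 (1337 left).
−365 (one year) → Dec 7, 2205 (972 left).
−365 (one year) → Dec 7, 2204 (607 left).
−366 (one year; includes Feb 29, 2204) → Dec 7, 2203 (241 left).
−7 → Nov 30, 2203 (end of Nov, 30 days; 234 left).
−30 → Oct 31, 2203 (end of Oct, 31 days; 204 left).
−31 → Sep 30, 2203 (end of Sep, 30 days; 173 left).
−30 → Aug 31, 2203 (end of Aug, 31 days; 143 left).
−31 → Jul 31, 2203 (end of Jul, 31 days; 112 left).
−31 → Jun 30, 2203 (end of Jun, 30 days; 81 left).
−30 → May 31, 2203 (end of May, 31 days; 51 left).
−31 → Apr 30, 2203 (end of Apr, 30 days; 20 left).
−20 → Apr 10, 2203.

April 10, 2203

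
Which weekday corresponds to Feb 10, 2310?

Doomsday rule: the anchor day for the 2300s is Wednesday. For year 10: 10÷12 = 0 r 10, and 10÷4 = 2, so 0+10+2 = 12.
Wednesday + 12 ≡ Monday — that's 2310's doomsday.
In February the doomsday date is Feb 28 (2310 is not a leap year).
Feb 10 is 18 days before Feb 28; 18 mod 7 = 4, so Monday − 4 = Thursday.

Thursday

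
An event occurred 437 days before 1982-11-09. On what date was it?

August 29, 1981

−365 (one year) → Nov 9, 1981 (72 left).
−9 → Oct 31, 1981 (end of Oct, 31 days; 63 left).
−31 → Sep 30, 1981 (end of Sep, 30 days; 32 left).
−30 → Aug 31, 1981 (end of Aug, 31 days; 2 left).
−2 → Aug 29, 1981.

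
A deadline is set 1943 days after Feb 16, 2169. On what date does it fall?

June 13, 2174

+365 (one year) → Feb 16, 2170 (1578 left).
+365 (one year) → Feb 16, 2171 (1213 left).
+365 (one year) → Feb 16, 2172 (848 left).
+366 (one year; includes Feb 29, 2172) → Feb 16, 2173 (482 left).
+365 (one year) → Feb 16, 2174 (117 left).
Feb has 28 days: +13 → Mar 1, 2174 (104 left).
Mar has 31 days: +31 → Apr 1, 2174 (73 left).
Apr has 30 days: +30 → May 1, 2174 (43 left).
May has 31 days: +31 → Jun 1, 2174 (12 left).
+12 → Jun 13, 2174.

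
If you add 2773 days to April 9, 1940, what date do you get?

+365 (one year) → Apr 9, 1941 (2408 left).
+365 (one year) → Apr 9, 1942 (2043 left).
+365 (one year) → Apr 9, 1943 (1678 left).
+366 (one year; includes Feb 29, 1944) → Apr 9, 1944 (1312 left).
+365 (one year) → Apr 9, 1945 (947 left).
+365 (one year) → Apr 9, 1946 (582 left).
+365 (one year) → Apr 9, 1947 (217 left).
Apr has 30 days: +22 → May 1, 1947 (195 left).
May has 31 days: +31 → Jun 1, 1947 (164 left).
Jun has 30 days: +30 → Jul 1, 1947 (134 left).
Jul has 31 days: +31 → Aug 1, 1947 (103 left).
Aug has 31 days: +31 → Sep 1, 1947 (72 left).
Sep has 30 days: +30 → Oct 1, 1947 (42 left).
Oct has 31 days: +31 → Nov 1, 1947 (11 left).
+11 → Nov 12, 1947.

November 12, 1947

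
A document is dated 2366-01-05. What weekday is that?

Doomsday rule: the anchor day for the 2300s is Wednesday. For year 66: 66÷12 = 5 r 6, and 6÷4 = 1, so 5+6+1 = 12.
Wednesday + 12 ≡ Monday — that's 2366's doomsday.
In January the doomsday date is Jan 3 (2366 is not a leap year).
Jan 5 is 2 days after Jan 3; 2 mod 7 = 2, so Monday + 2 = Wednesday.

Wednesday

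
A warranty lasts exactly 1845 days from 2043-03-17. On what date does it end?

+366 (one year; includes Feb 29, 2044) → Mar 17, 2044 (1479 left).
+365 (one year) → Mar 17, 2045 (1114 left).
+365 (one year) → Mar 17, 2046 (749 left).
+365 (one year) → Mar 17, 2047 (384 left).
Mar has 31 days: +15 → Apr 1, 2047 (369 left).
Apr has 30 days: +30 → May 1, 2047 (339 left).
May has 31 days: +31 → Jun 1, 2047 (308 left).
Jun has 30 days: +30 → Jul 1, 2047 (278 left).
Jul has 31 days: +31 → Aug 1, 2047 (247 left).
Aug has 31 days: +31 → Sep 1, 2047 (216 left).
Sep has 30 days: +30 → Oct 1, 2047 (186 left).
Oct has 31 days: +31 → Nov 1, 2047 (155 left).
Nov has 30 days: +30 → Dec 1, 2047 (125 left).
Dec has 31 days: +31 → Jan 1, 2048 (94 left).
Jan has 31 days: +31 → Feb 1, 2048 (63 left).
Feb has 29 days: +29 → Mar 1, 2048 (34 left).
Mar has 31 days: +31 → Apr 1, 2048 (3 left).
+3 → Apr 4, 2048.

April 4, 2048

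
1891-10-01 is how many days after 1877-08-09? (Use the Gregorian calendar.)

Aug 9, 1877 → Aug 9, 1878: 365 days.
Aug 9, 1878 → Aug 9, 1879: 365 days.
Aug 9, 1879 → Aug 9, 1880: 366 days (Feb 29, 1880 is in that span).
Aug 9, 1880 → Aug 9, 1881: 365 days.
Aug 9, 1881 → Aug 9, 1882: 365 days.
Aug 9, 1882 → Aug 9, 1883: 365 days.
Aug 9, 1883 → Aug 9, 1884: 366 days (Feb 29, 1884 is in that span).
Aug 9, 1884 → Aug 9, 1885: 365 days.
Aug 9, 1885 → Aug 9, 1886: 365 days.
Aug 9, 1886 → Aug 9, 1887: 365 days.
Aug 9, 1887 → Aug 9, 1888: 366 days (Feb 29, 1888 is in that span).
Aug 9, 1888 → Aug 9, 1889: 365 days.
Aug 9, 1889 → Aug 9, 1890: 365 days.
Aug 9, 1890 → Aug 9, 1891: 365 days.
Aug 9, 1891 → Sep 9, 1891: 31 days (August has 31).
Sep 9, 1891 → Oct 1, 1891: 22 days.
Total: 5166 days.

5166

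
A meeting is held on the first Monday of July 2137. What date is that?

July 1, 2137 is a Monday.
The first Monday is therefore July 1 (same day).

July 1, 2137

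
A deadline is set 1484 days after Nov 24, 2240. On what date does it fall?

+365 (one year) → Nov 24, 2241 (1119 left).
+365 (one year) → Nov 24, 2242 (754 left).
+365 (one year) → Nov 24, 2243 (389 left).
Nov has 30 days: +7 → Dec 1, 2243 (382 left).
Dec has 31 days: +31 → Jan 1, 2244 (351 left).
Jan has 31 days: +31 → Feb 1, 2244 (320 left).
Feb has 29 days: +29 → Mar 1, 2244 (291 left).
Mar has 31 days: +31 → Apr 1, 2244 (260 left).
Apr has 30 days: +30 → May 1, 2244 (230 left).
May has 31 days: +31 → Jun 1, 2244 (199 left).
Jun has 30 days: +30 → Jul 1, 2244 (169 left).
Jul has 31 days: +31 → Aug 1, 2244 (138 left).
Aug has 31 days: +31 → Sep 1, 2244 (107 left).
Sep has 30 days: +30 → Oct 1, 2244 (77 left).
Oct has 31 days: +31 → Nov 1, 2244 (46 left).
Nov has 30 days: +30 → Dec 1, 2244 (16 left).
+16 → Dec 17, 2244.

December 17, 2244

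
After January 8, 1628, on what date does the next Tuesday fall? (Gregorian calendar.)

Jan 8, 1628 is a Saturday.
From Saturday to the next Tuesday is 3 days.
Jan 8, 1628 + 3 = Jan 11, 1628.

January 11, 1628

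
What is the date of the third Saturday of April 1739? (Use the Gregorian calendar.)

April 1, 1739 is a Wednesday.
The first Saturday is therefore April 4 (3 days later).
The third Saturday is 4 + 2×7 = April 18.

April 18, 1739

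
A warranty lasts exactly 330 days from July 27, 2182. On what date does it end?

Jul has 31 days: +5 → Aug 1, 2182 (325 left).
Aug has 31 days: +31 → Sep 1, 2182 (294 left).
Sep has 30 days: +30 → Oct 1, 2182 (264 left).
Oct has 31 days: +31 → Nov 1, 2182 (233 left).
Nov has 30 days: +30 → Dec 1, 2182 (203 left).
Dec has 31 days: +31 → Jan 1, 2183 (172 left).
Jan has 31 days: +31 → Feb 1, 2183 (141 left).
Feb has 28 days: +28 → Mar 1, 2183 (113 left).
Mar has 31 days: +31 → Apr 1, 2183 (82 left).
Apr has 30 days: +30 → May 1, 2183 (52 left).
May has 31 days: +31 → Jun 1, 2183 (21 left).
+21 → Jun 22, 2183.

June 22, 2183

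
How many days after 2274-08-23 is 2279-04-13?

Aug 23, 2274 → Aug 23, 2275: 365 days.
Aug 23, 2275 → Aug 23, 2276: 366 days (Feb 29, 2276 is in that span).
Aug 23, 2276 → Aug 23, 2277: 365 days.
Aug 23, 2277 → Aug 23, 2278: 365 days.
Aug 23, 2278 → Sep 23, 2278: 31 days (August has 31).
Sep 23, 2278 → Oct 23, 2278: 30 days (September has 30).
Oct 23, 2278 → Nov 23, 2278: 31 days (October has 31).
Nov 23, 2278 → Dec 23, 2278: 30 days (November has 30).
Dec 23, 2278 → Jan 23, 2279: 31 days (December has 31).
Jan 23, 2279 → Feb 23, 2279: 31 days (January has 31).
Feb 23, 2279 → Mar 23, 2279: 28 days (February has 28).
Mar 23, 2279 → Apr 13, 2279: 21 days.
Total: 1694 days.

1694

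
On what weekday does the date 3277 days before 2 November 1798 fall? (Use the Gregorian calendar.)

First find the weekday of Nov 2, 1798. Doomsday rule: the anchor day for the 1700s is Sunday. For year 98: 98÷12 = 8 r 2, and 2÷4 = 0, so 8+2+0 = 10.
Sunday + 10 ≡ Wednesday — that's 1798's doomsday.
In November the doomsday date is Nov 7.
Nov 2 is 5 days before Nov 7; 5 mod 7 = 5, so Wednesday − 5 = Friday.
3277 mod 7 = 1, so 3277 days before a Friday is Friday − 1 = Thursday.

Thursday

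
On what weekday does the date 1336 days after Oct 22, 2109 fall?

Oct 22, 2109 is a Tuesday.
1336 mod 7 = 6, so 1336 days after a Tuesday is Tuesday + 6 = Monday.

Monday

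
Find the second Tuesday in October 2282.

October 1, 2282 is a Sunday.
The first Tuesday is therefore October 3 (2 days later).
The second Tuesday is 3 + 1×7 = October 10.

October 10, 2282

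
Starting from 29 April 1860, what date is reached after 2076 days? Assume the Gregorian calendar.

+365 (one year) → Apr 29, 1861 (1711 left).
+365 (one year) → Apr 29, 1862 (1346 left).
+365 (one year) → Apr 29, 1863 (981 left).
+366 (one year; includes Feb 29, 1864) → Apr 29, 1864 (615 left).
+365 (one year) → Apr 29, 1865 (250 left).
Apr has 30 days: +2 → May 1, 1865 (248 left).
May has 31 days: +31 → Jun 1, 1865 (217 left).
Jun has 30 days: +30 → Jul 1, 1865 (187 left).
Jul has 31 days: +31 → Aug 1, 1865 (156 left).
Aug has 31 days: +31 → Sep 1, 1865 (125 left).
Sep has 30 days: +30 → Oct 1, 1865 (95 left).
Oct has 31 days: +31 → Nov 1, 1865 (64 left).
Nov has 30 days: +30 → Dec 1, 1865 (34 left).
Dec has 31 days: +31 → Jan 1, 1866 (3 left).
+3 → Jan 4, 1866.

January 4, 1866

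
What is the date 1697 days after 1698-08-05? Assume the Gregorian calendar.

March 30, 1703

+365 (one year) → Aug 5, 1699 (1332 left).
+365 (one year) → Aug 5, 1700 (967 left).
+365 (one year) → Aug 5, 1701 (602 left).
+365 (one year) → Aug 5, 1702 (237 left).
Aug has 31 days: +27 → Sep 1, 1702 (210 left).
Sep has 30 days: +30 → Oct 1, 1702 (180 left).
Oct has 31 days: +31 → Nov 1, 1702 (149 left).
Nov has 30 days: +30 → Dec 1, 1702 (119 left).
Dec has 31 days: +31 → Jan 1, 1703 (88 left).
Jan has 31 days: +31 → Feb 1, 1703 (57 left).
Feb has 28 days: +28 → Mar 1, 1703 (29 left).
+29 → Mar 30, 1703.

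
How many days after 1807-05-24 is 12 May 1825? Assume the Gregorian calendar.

May 24, 1807 → May 24, 1808: 366 days (Feb 29, 1808 is in that span).
May 24, 1808 → May 24, 1809: 365 days.
May 24, 1809 → May 24, 1810: 365 days.
May 24, 1810 → May 24, 1811: 365 days.
May 24, 1811 → May 24, 1812: 366 days (Feb 29, 1812 is in that span).
May 24, 1812 → May 24, 1813: 365 days.
May 24, 1813 → May 24, 1814: 365 days.
May 24, 1814 → May 24, 1815: 365 days.
May 24, 1815 → May 24, 1816: 366 days (Feb 29, 1816 is in that span).
May 24, 1816 → May 24, 1817: 365 days.
May 24, 1817 → May 24, 1818: 365 days.
May 24, 1818 → May 24, 1819: 365 days.
May 24, 1819 → May 24, 1820: 366 days (Feb 29, 1820 is in that span).
May 24, 1820 → May 24, 1821: 365 days.
May 24, 1821 → May 24, 1822: 365 days.
May 24, 1822 → May 24, 1823: 365 days.
May 24, 1823 → May 24, 1824: 366 days (Feb 29, 1824 is in that span).
May 24, 1824 → Jun 24, 1824: 31 days (May has 31).
Jun 24, 1824 → Jul 24, 1824: 30 days (June has 30).
Jul 24, 1824 → Aug 24, 1824: 31 days (July has 31).
Aug 24, 1824 → Sep 24, 1824: 31 days (August has 31).
Sep 24, 1824 → Oct 24, 1824: 30 days (September has 30).
Oct 24, 1824 → Nov 24, 1824: 31 days (October has 31).
Nov 24, 1824 → Dec 24, 1824: 30 days (November has 30).
Dec 24, 1824 → Jan 24, 1825: 31 days (December has 31).
Jan 24, 1825 → Feb 24, 1825: 31 days (January has 31).
Feb 24, 1825 → Mar 24, 1825: 28 days (February has 28).
Mar 24, 1825 → Apr 24, 1825: 31 days (March has 31).
Apr 24, 1825 → May 12, 1825: 18 days.
Total: 6563 days.

6563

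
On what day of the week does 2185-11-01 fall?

Tuesday

Doomsday rule: the anchor day for the 2100s is Sunday. For year 85: 85÷12 = 7 r 1, and 1÷4 = 0, so 7+1+0 = 8.
Sunday + 8 ≡ Monday — that's 2185's doomsday.
In November the doomsday date is Nov 7.
Nov 1 is 6 days before Nov 7; 6 mod 7 = 6, so Monday − 6 = Tuesday.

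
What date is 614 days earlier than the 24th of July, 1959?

−365 (one year) → Jul 24, 1958 (249 left).
−24 → Jun 30, 1958 (end of Jun, 30 days; 225 left).
−30 → May 31, 1958 (end of May, 31 days; 195 left).
−31 → Apr 30, 1958 (end of Apr, 30 days; 164 left).
−30 → Mar 31, 1958 (end of Mar, 31 days; 134 left).
−31 → Feb 28, 1958 (end of Feb, 28 days; 103 left).
−28 → Jan 31, 1958 (end of Jan, 31 days; 75 left).
−31 → Dec 31, 1957 (end of Dec, 31 days; 44 left).
−31 → Nov 30, 1957 (end of Nov, 30 days; 13 left).
−13 → Nov 17, 1957.

November 17, 1957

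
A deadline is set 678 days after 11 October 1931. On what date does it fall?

August 19, 1933

+366 (one year; includes Feb 29, 1932) → Oct 11, 1932 (312 left).
Oct has 31 days: +21 → Nov 1, 1932 (291 left).
Nov has 30 days: +30 → Dec 1, 1932 (261 left).
Dec has 31 days: +31 → Jan 1, 1933 (230 left).
Jan has 31 days: +31 → Feb 1, 1933 (199 left).
Feb has 28 days: +28 → Mar 1, 1933 (171 left).
Mar has 31 days: +31 → Apr 1, 1933 (140 left).
Apr has 30 days: +30 → May 1, 1933 (110 left).
May has 31 days: +31 → Jun 1, 1933 (79 left).
Jun has 30 days: +30 → Jul 1, 1933 (49 left).
Jul has 31 days: +31 → Aug 1, 1933 (18 left).
+18 → Aug 19, 1933.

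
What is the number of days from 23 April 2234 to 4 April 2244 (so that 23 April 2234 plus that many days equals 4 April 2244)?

Apr 23, 2234 → Apr 23, 2235: 365 days.
Apr 23, 2235 → Apr 23, 2236: 366 days (Feb 29, 2236 is in that span).
Apr 23, 2236 → Apr 23, 2237: 365 days.
Apr 23, 2237 → Apr 23, 2238: 365 days.
Apr 23, 2238 → Apr 23, 2239: 365 days.
Apr 23, 2239 → Apr 23, 2240: 366 days (Feb 29, 2240 is in that span).
Apr 23, 2240 → Apr 23, 2241: 365 days.
Apr 23, 2241 → Apr 23, 2242: 365 days.
Apr 23, 2242 → Apr 23, 2243: 365 days.
Apr 23, 2243 → May 23, 2243: 30 days (April has 30).
May 23, 2243 → Jun 23, 2243: 31 days (May has 31).
Jun 23, 2243 → Jul 23, 2243: 30 days (June has 30).
Jul 23, 2243 → Aug 23, 2243: 31 days (July has 31).
Aug 23, 2243 → Sep 23, 2243: 31 days (August has 31).
Sep 23, 2243 → Oct 23, 2243: 30 days (September has 30).
Oct 23, 2243 → Nov 23, 2243: 31 days (October has 31).
Nov 23, 2243 → Dec 23, 2243: 30 days (November has 30).
Dec 23, 2243 → Jan 23, 2244: 31 days (December has 31).
Jan 23, 2244 → Feb 23, 2244: 31 days (January has 31).
Feb 23, 2244 → Mar 23, 2244: 29 days (February has 29).
Mar 23, 2244 → Apr 4, 2244: 12 days.
Total: 3634 days.

3634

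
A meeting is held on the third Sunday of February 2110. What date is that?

February 16, 2110

February 1, 2110 is a Saturday.
The first Sunday is therefore February 2 (1 days later).
The third Sunday is 2 + 2×7 = February 16.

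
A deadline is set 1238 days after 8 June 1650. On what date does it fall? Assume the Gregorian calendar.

October 28, 1653

+365 (one year) → Jun 8, 1651 (873 left).
+366 (one year; includes Feb 29, 1652) → Jun 8, 1652 (507 left).
+365 (one year) → Jun 8, 1653 (142 left).
Jun has 30 days: +23 → Jul 1, 1653 (119 left).
Jul has 31 days: +31 → Aug 1, 1653 (88 left).
Aug has 31 days: +31 → Sep 1, 1653 (57 left).
Sep has 30 days: +30 → Oct 1, 1653 (27 left).
+27 → Oct 28, 1653.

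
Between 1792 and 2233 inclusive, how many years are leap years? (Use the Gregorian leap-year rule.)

107

Multiples of 4 in [1792,2233]: 111.
Of those, multiples of 100: 5 (not leap unless ÷400).
Multiples of 400: 1.
Leap years = 111 − 5 + 1 = 107.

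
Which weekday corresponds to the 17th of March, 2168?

Thursday

Doomsday rule: the anchor day for the 2100s is Sunday. For year 68: 68÷12 = 5 r 8, and 8÷4 = 2, so 5+8+2 = 15.
Sunday + 15 ≡ Monday — that's 2168's doomsday.
In March the doomsday date is Mar 14.
Mar 17 is 3 days after Mar 14; 3 mod 7 = 3, so Monday + 3 = Thursday.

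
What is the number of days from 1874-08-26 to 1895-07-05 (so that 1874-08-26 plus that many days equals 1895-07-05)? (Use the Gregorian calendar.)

7618

Aug 26, 1874 → Aug 26, 1875: 365 days.
Aug 26, 1875 → Aug 26, 1876: 366 days (Feb 29, 1876 is in that span).
Aug 26, 1876 → Aug 26, 1877: 365 days.
Aug 26, 1877 → Aug 26, 1878: 365 days.
Aug 26, 1878 → Aug 26, 1879: 365 days.
Aug 26, 1879 → Aug 26, 1880: 366 days (Feb 29, 1880 is in that span).
Aug 26, 1880 → Aug 26, 1881: 365 days.
Aug 26, 1881 → Aug 26, 1882: 365 days.
Aug 26, 1882 → Aug 26, 1883: 365 days.
Aug 26, 1883 → Aug 26, 1884: 366 days (Feb 29, 1884 is in that span).
Aug 26, 1884 → Aug 26, 1885: 365 days.
Aug 26, 1885 → Aug 26, 1886: 365 days.
Aug 26, 1886 → Aug 26, 1887: 365 days.
Aug 26, 1887 → Aug 26, 1888: 366 days (Feb 29, 1888 is in that span).
Aug 26, 1888 → Aug 26, 1889: 365 days.
Aug 26, 1889 → Aug 26, 1890: 365 days.
Aug 26, 1890 → Aug 26, 1891: 365 days.
Aug 26, 1891 → Aug 26, 1892: 366 days (Feb 29, 1892 is in that span).
Aug 26, 1892 → Aug 26, 1893: 365 days.
Aug 26, 1893 → Aug 26, 1894: 365 days.
Aug 26, 1894 → Sep 26, 1894: 31 days (August has 31).
Sep 26, 1894 → Oct 26, 1894: 30 days (September has 30).
Oct 26, 1894 → Nov 26, 1894: 31 days (October has 31).
Nov 26, 1894 → Dec 26, 1894: 30 days (November has 30).
Dec 26, 1894 → Jan 26, 1895: 31 days (December has 31).
Jan 26, 1895 → Feb 26, 1895: 31 days (January has 31).
Feb 26, 1895 → Mar 26, 1895: 28 days (February has 28).
Mar 26, 1895 → Apr 26, 1895: 31 days (March has 31).
Apr 26, 1895 → May 26, 1895: 30 days (April has 30).
May 26, 1895 → Jun 26, 1895: 31 days (May has 31).
Jun 26, 1895 → Jul 5, 1895: 9 days.
Total: 7618 days.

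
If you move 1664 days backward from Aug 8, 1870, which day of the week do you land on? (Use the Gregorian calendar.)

First find the weekday of Aug 8, 1870. Doomsday rule: the anchor day for the 1800s is Friday. For year 70: 70÷12 = 5 r 10, and 10÷4 = 2, so 5+10+2 = 17.
Friday + 17 ≡ Monday — that's 1870's doomsday.
In August the doomsday date is Aug 8.
Aug 8 is the doomsday itself: Monday.
1664 mod 7 = 5, so 1664 days before a Monday is Monday − 5 = Wednesday.

Wednesday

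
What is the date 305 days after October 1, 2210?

Oct has 31 days: +31 → Nov 1, 2210 (274 left).
Nov has 30 days: +30 → Dec 1, 2210 (244 left).
Dec has 31 days: +31 → Jan 1, 2211 (213 left).
Jan has 31 days: +31 → Feb 1, 2211 (182 left).
Feb has 28 days: +28 → Mar 1, 2211 (154 left).
Mar has 31 days: +31 → Apr 1, 2211 (123 left).
Apr has 30 days: +30 → May 1, 2211 (93 left).
May has 31 days: +31 → Jun 1, 2211 (62 left).
Jun has 30 days: +30 → Jul 1, 2211 (32 left).
Jul has 31 days: +31 → Aug 1, 2211 (1 left).
+1 → Aug 2, 2211.

August 2, 2211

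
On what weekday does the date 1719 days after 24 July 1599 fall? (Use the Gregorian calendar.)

Wednesday

First find the weekday of Jul 24, 1599. Doomsday rule: the anchor day for the 1500s is Wednesday. For year 99: 99÷12 = 8 r 3, and 3÷4 = 0, so 8+3+0 = 11.
Wednesday + 11 ≡ Sunday — that's 1599's doomsday.
In July the doomsday date is Jul 11.
Jul 24 is 13 days after Jul 11; 13 mod 7 = 6, so Sunday + 6 = Saturday.
1719 mod 7 = 4, so 1719 days after a Saturday is Saturday + 4 = Wednesday.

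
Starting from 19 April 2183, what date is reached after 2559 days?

April 21, 2190

+366 (one year; includes Feb 29, 2184) → Apr 19, 2184 (2193 left).
+365 (one year) → Apr 19, 2185 (1828 left).
+365 (one year) → Apr 19, 2186 (1463 left).
+365 (one year) → Apr 19, 2187 (1098 left).
+366 (one year; includes Feb 29, 2188) → Apr 19, 2188 (732 left).
+365 (one year) → Apr 19, 2189 (367 left).
Apr has 30 days: +12 → May 1, 2189 (355 left).
May has 31 days: +31 → Jun 1, 2189 (324 left).
Jun has 30 days: +30 → Jul 1, 2189 (294 left).
Jul has 31 days: +31 → Aug 1, 2189 (263 left).
Aug has 31 days: +31 → Sep 1, 2189 (232 left).
Sep has 30 days: +30 → Oct 1, 2189 (202 left).
Oct has 31 days: +31 → Nov 1, 2189 (171 left).
Nov has 30 days: +30 → Dec 1, 2189 (141 left).
Dec has 31 days: +31 → Jan 1, 2190 (110 left).
Jan has 31 days: +31 → Feb 1, 2190 (79 left).
Feb has 28 days: +28 → Mar 1, 2190 (51 left).
Mar has 31 days: +31 → Apr 1, 2190 (20 left).
+20 → Apr 21, 2190.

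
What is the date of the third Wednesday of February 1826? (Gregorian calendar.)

February 1, 1826 is a Wednesday.
The first Wednesday is therefore February 1 (same day).
The third Wednesday is 1 + 2×7 = February 15.

February 15, 1826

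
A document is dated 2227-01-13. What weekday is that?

Saturday

Doomsday rule: the anchor day for the 2200s is Friday. For year 27: 27÷12 = 2 r 3, and 3÷4 = 0, so 2+3+0 = 5.
Friday + 5 ≡ Wednesday — that's 2227's doomsday.
In January the doomsday date is Jan 3 (2227 is not a leap year).
Jan 13 is 10 days after Jan 3; 10 mod 7 = 3, so Wednesday + 3 = Saturday.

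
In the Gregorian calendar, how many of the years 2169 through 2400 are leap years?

56

Multiples of 4 in [2169,2400]: 58.
Of those, multiples of 100: 3 (not leap unless ÷400).
Multiples of 400: 1.
Leap years = 58 − 3 + 1 = 56.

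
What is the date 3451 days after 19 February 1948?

August 1, 1957

+366 (one year; includes Feb 29, 1948) → Feb 19, 1949 (3085 left).
+365 (one year) → Feb 19, 1950 (2720 left).
+365 (one year) → Feb 19, 1951 (2355 left).
+365 (one year) → Feb 19, 1952 (1990 left).
+366 (one year; includes Feb 29, 1952) → Feb 19, 1953 (1624 left).
+365 (one year) → Feb 19, 1954 (1259 left).
+365 (one year) → Feb 19, 1955 (894 left).
+365 (one year) → Feb 19, 1956 (529 left).
+366 (one year; includes Feb 29, 1956) → Feb 19, 1957 (163 left).
Feb has 28 days: +10 → Mar 1, 1957 (153 left).
Mar has 31 days: +31 → Apr 1, 1957 (122 left).
Apr has 30 days: +30 → May 1, 1957 (92 left).
May has 31 days: +31 → Jun 1, 1957 (61 left).
Jun has 30 days: +30 → Jul 1, 1957 (31 left).
Jul has 31 days: +31 → Aug 1, 1957 (0 left).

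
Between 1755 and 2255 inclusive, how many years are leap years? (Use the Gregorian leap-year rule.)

121

Multiples of 4 in [1755,2255]: 125.
Of those, multiples of 100: 5 (not leap unless ÷400).
Multiples of 400: 1.
Leap years = 125 − 5 + 1 = 121.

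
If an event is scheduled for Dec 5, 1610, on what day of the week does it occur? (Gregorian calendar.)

Doomsday rule: the anchor day for the 1600s is Tuesday. For year 10: 10÷12 = 0 r 10, and 10÷4 = 2, so 0+10+2 = 12.
Tuesday + 12 ≡ Sunday — that's 1610's doomsday.
In December the doomsday date is Dec 12.
Dec 5 is 7 days before Dec 12; 7 mod 7 = 0, so Sunday − 0 = Sunday.

Sunday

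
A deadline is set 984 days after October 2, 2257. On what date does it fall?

June 12, 2260

+365 (one year) → Oct 2, 2258 (619 left).
+365 (one year) → Oct 2, 2259 (254 left).
Oct has 31 days: +30 → Nov 1, 2259 (224 left).
Nov has 30 days: +30 → Dec 1, 2259 (194 left).
Dec has 31 days: +31 → Jan 1, 2260 (163 left).
Jan has 31 days: +31 → Feb 1, 2260 (132 left).
Feb has 29 days: +29 → Mar 1, 2260 (103 left).
Mar has 31 days: +31 → Apr 1, 2260 (72 left).
Apr has 30 days: +30 → May 1, 2260 (42 left).
May has 31 days: +31 → Jun 1, 2260 (11 left).
+11 → Jun 12, 2260.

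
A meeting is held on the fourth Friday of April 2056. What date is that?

April 28, 2056

April 1, 2056 is a Saturday.
The first Friday is therefore April 7 (6 days later).
The fourth Friday is 7 + 3×7 = April 28.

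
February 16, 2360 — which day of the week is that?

Doomsday rule: the anchor day for the 2300s is Wednesday. For year 60: 60÷12 = 5 r 0, and 0÷4 = 0, so 5+0+0 = 5.
Wednesday + 5 ≡ Monday — that's 2360's doomsday.
In February the doomsday date is Feb 29 (2360 is a leap year (divisible by 4)).
Feb 16 is 13 days before Feb 29; 13 mod 7 = 6, so Monday − 6 = Tuesday.

Tuesday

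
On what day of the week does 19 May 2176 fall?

Sunday

Doomsday rule: the anchor day for the 2100s is Sunday. For year 76: 76÷12 = 6 r 4, and 4÷4 = 1, so 6+4+1 = 11.
Sunday + 11 ≡ Thursday — that's 2176's doomsday.
In May the doomsday date is May 9.
May 19 is 10 days after May 9; 10 mod 7 = 3, so Thursday + 3 = Sunday.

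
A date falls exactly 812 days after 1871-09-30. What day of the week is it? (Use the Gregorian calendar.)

Saturday

Sep 30, 1871 is a Saturday.
812 mod 7 = 0, so 812 days after a Saturday is Saturday + 0 = Saturday.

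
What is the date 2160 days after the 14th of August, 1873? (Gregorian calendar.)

+365 (one year) → Aug 14, 1874 (1795 left).
+365 (one year) → Aug 14, 1875 (1430 left).
+366 (one year; includes Feb 29, 1876) → Aug 14, 1876 (1064 left).
+365 (one year) → Aug 14, 1877 (699 left).
+365 (one year) → Aug 14, 1878 (334 left).
Aug has 31 days: +18 → Sep 1, 1878 (316 left).
Sep has 30 days: +30 → Oct 1, 1878 (286 left).
Oct has 31 days: +31 → Nov 1, 1878 (255 left).
Nov has 30 days: +30 → Dec 1, 1878 (225 left).
Dec has 31 days: +31 → Jan 1, 1879 (194 left).
Jan has 31 days: +31 → Feb 1, 1879 (163 left).
Feb has 28 days: +28 → Mar 1, 1879 (135 left).
Mar has 31 days: +31 → Apr 1, 1879 (104 left).
Apr has 30 days: +30 → May 1, 1879 (74 left).
May has 31 days: +31 → Jun 1, 1879 (43 left).
Jun has 30 days: +30 → Jul 1, 1879 (13 left).
+13 → Jul 14, 1879.

July 14, 1879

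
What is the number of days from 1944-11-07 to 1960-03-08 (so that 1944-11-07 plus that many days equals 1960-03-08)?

5600

Nov 7, 1944 → Nov 7, 1945: 365 days.
Nov 7, 1945 → Nov 7, 1946: 365 days.
Nov 7, 1946 → Nov 7, 1947: 365 days.
Nov 7, 1947 → Nov 7, 1948: 366 days (Feb 29, 1948 is in that span).
Nov 7, 1948 → Nov 7, 1949: 365 days.
Nov 7, 1949 → Nov 7, 1950: 365 days.
Nov 7, 1950 → Nov 7, 1951: 365 days.
Nov 7, 1951 → Nov 7, 1952: 366 days (Feb 29, 1952 is in that span).
Nov 7, 1952 → Nov 7, 1953: 365 days.
Nov 7, 1953 → Nov 7, 1954: 365 days.
Nov 7, 1954 → Nov 7, 1955: 365 days.
Nov 7, 1955 → Nov 7, 1956: 366 days (Feb 29, 1956 is in that span).
Nov 7, 1956 → Nov 7, 1957: 365 days.
Nov 7, 1957 → Nov 7, 1958: 365 days.
Nov 7, 1958 → Nov 7, 1959: 365 days.
Nov 7, 1959 → Dec 7, 1959: 30 days (November has 30).
Dec 7, 1959 → Jan 7, 1960: 31 days (December has 31).
Jan 7, 1960 → Feb 7, 1960: 31 days (January has 31).
Feb 7, 1960 → Mar 7, 1960: 29 days (February has 29).
Mar 7, 1960 → Mar 8, 1960: 1 days.
Total: 5600 days.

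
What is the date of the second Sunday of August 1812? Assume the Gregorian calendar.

August 1, 1812 is a Saturday.
The first Sunday is therefore August 2 (1 days later).
The second Sunday is 2 + 1×7 = August 9.

August 9, 1812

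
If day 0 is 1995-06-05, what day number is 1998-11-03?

1247

Jun 5, 1995 → Jun 5, 1996: 366 days (Feb 29, 1996 is in that span).
Jun 5, 1996 → Jun 5, 1997: 365 days.
Jun 5, 1997 → Jun 5, 1998: 365 days.
Jun 5, 1998 → Jul 5, 1998: 30 days (June has 30).
Jul 5, 1998 → Aug 5, 1998: 31 days (July has 31).
Aug 5, 1998 → Sep 5, 1998: 31 days (August has 31).
Sep 5, 1998 → Oct 5, 1998: 30 days (September has 30).
Oct 5, 1998 → Nov 3, 1998: 29 days.
Total: 1247 days.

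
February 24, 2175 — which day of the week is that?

Doomsday rule: the anchor day for the 2100s is Sunday. For year 75: 75÷12 = 6 r 3, and 3÷4 = 0, so 6+3+0 = 9.
Sunday + 9 ≡ Tuesday — that's 2175's doomsday.
In February the doomsday date is Feb 28 (2175 is not a leap year).
Feb 24 is 4 days before Feb 28; 4 mod 7 = 4, so Tuesday − 4 = Friday.

Friday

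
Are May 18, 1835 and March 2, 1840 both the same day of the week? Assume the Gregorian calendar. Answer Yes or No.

From May 18, 1835 to Mar 2, 1840 is 1750 days.
1750 mod 7 = 0, so they are the same weekday.
(May 18, 1835 is a Monday; Mar 2, 1840 is a Monday.)

Yes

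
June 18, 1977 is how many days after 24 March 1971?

2278

Mar 24, 1971 → Mar 24, 1972: 366 days (Feb 29, 1972 is in that span).
Mar 24, 1972 → Mar 24, 1973: 365 days.
Mar 24, 1973 → Mar 24, 1974: 365 days.
Mar 24, 1974 → Mar 24, 1975: 365 days.
Mar 24, 1975 → Mar 24, 1976: 366 days (Feb 29, 1976 is in that span).
Mar 24, 1976 → Mar 24, 1977: 365 days.
Mar 24, 1977 → Apr 24, 1977: 31 days (March has 31).
Apr 24, 1977 → May 24, 1977: 30 days (April has 30).
May 24, 1977 → Jun 18, 1977: 25 days.
Total: 2278 days.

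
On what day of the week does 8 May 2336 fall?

Friday

Doomsday rule: the anchor day for the 2300s is Wednesday. For year 36: 36÷12 = 3 r 0, and 0÷4 = 0, so 3+0+0 = 3.
Wednesday + 3 ≡ Saturday — that's 2336's doomsday.
In May the doomsday date is May 9.
May 8 is 1 day before May 9; 1 mod 7 = 1, so Saturday − 1 = Friday.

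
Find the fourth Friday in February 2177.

February 1, 2177 is a Saturday.
The first Friday is therefore February 7 (6 days later).
The fourth Friday is 7 + 3×7 = February 28.

February 28, 2177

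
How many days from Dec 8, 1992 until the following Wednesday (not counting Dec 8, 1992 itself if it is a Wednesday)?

1

Dec 8, 1992 is a Tuesday.
From Tuesday to the next Wednesday is 1 day.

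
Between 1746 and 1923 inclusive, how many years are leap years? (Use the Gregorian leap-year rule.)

42

Multiples of 4 in [1746,1923]: 44.
Of those, multiples of 100: 2 (not leap unless ÷400).
Multiples of 400: 0.
Leap years = 44 − 2 + 0 = 42.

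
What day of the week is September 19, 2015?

Doomsday rule: the anchor day for the 2000s is Tuesday. For year 15: 15÷12 = 1 r 3, and 3÷4 = 0, so 1+3+0 = 4.
Tuesday + 4 ≡ Saturday — that's 2015's doomsday.
In September the doomsday date is Sep 5.
Sep 19 is 14 days after Sep 5; 14 mod 7 = 0, so Saturday + 0 = Saturday.

Saturday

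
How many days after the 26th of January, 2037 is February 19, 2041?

1485

Jan 26, 2037 → Jan 26, 2038: 365 days.
Jan 26, 2038 → Jan 26, 2039: 365 days.
Jan 26, 2039 → Jan 26, 2040: 365 days.
Jan 26, 2040 → Feb 26, 2040: 31 days (January has 31).
Feb 26, 2040 → Mar 26, 2040: 29 days (February has 29).
Mar 26, 2040 → Apr 26, 2040: 31 days (March has 31).
Apr 26, 2040 → May 26, 2040: 30 days (April has 30).
May 26, 2040 → Jun 26, 2040: 31 days (May has 31).
Jun 26, 2040 → Jul 26, 2040: 30 days (June has 30).
Jul 26, 2040 → Aug 26, 2040: 31 days (July has 31).
Aug 26, 2040 → Sep 26, 2040: 31 days (August has 31).
Sep 26, 2040 → Oct 26, 2040: 30 days (September has 30).
Oct 26, 2040 → Nov 26, 2040: 31 days (October has 31).
Nov 26, 2040 → Dec 26, 2040: 30 days (November has 30).
Dec 26, 2040 → Jan 26, 2041: 31 days (December has 31).
Jan 26, 2041 → Feb 19, 2041: 24 days.
Total: 1485 days.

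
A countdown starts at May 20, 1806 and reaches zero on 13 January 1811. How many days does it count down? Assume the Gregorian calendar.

1699

May 20, 1806 → May 20, 1807: 365 days.
May 20, 1807 → May 20, 1808: 366 days (Feb 29, 1808 is in that span).
May 20, 1808 → May 20, 1809: 365 days.
May 20, 1809 → May 20, 1810: 365 days.
May 20, 1810 → Jun 20, 1810: 31 days (May has 31).
Jun 20, 1810 → Jul 20, 1810: 30 days (June has 30).
Jul 20, 1810 → Aug 20, 1810: 31 days (July has 31).
Aug 20, 1810 → Sep 20, 1810: 31 days (August has 31).
Sep 20, 1810 → Oct 20, 1810: 30 days (September has 30).
Oct 20, 1810 → Nov 20, 1810: 31 days (October has 31).
Nov 20, 1810 → Dec 20, 1810: 30 days (November has 30).
Dec 20, 1810 → Jan 13, 1811: 24 days.
Total: 1699 days.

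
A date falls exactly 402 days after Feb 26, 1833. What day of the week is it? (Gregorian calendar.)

Friday

First find the weekday of Feb 26, 1833. Doomsday rule: the anchor day for the 1800s is Friday. For year 33: 33÷12 = 2 r 9, and 9÷4 = 2, so 2+9+2 = 13.
Friday + 13 ≡ Thursday — that's 1833's doomsday.
In February the doomsday date is Feb 28 (1833 is not a leap year).
Feb 26 is 2 days before Feb 28; 2 mod 7 = 2, so Thursday − 2 = Tuesday.
402 mod 7 = 3, so 402 days after a Tuesday is Tuesday + 3 = Friday.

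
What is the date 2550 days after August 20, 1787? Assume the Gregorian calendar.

+366 (one year; includes Feb 29, 1788) → Aug 20, 1788 (2184 left).
+365 (one year) → Aug 20, 1789 (1819 left).
+365 (one year) → Aug 20, 1790 (1454 left).
+365 (one year) → Aug 20, 1791 (1089 left).
+366 (one year; includes Feb 29, 1792) → Aug 20, 1792 (723 left).
+365 (one year) → Aug 20, 1793 (358 left).
Aug has 31 days: +12 → Sep 1, 1793 (346 left).
Sep has 30 days: +30 → Oct 1, 1793 (316 left).
Oct has 31 days: +31 → Nov 1, 1793 (285 left).
Nov has 30 days: +30 → Dec 1, 1793 (255 left).
Dec has 31 days: +31 → Jan 1, 1794 (224 left).
Jan has 31 days: +31 → Feb 1, 1794 (193 left).
Feb has 28 days: +28 → Mar 1, 1794 (165 left).
Mar has 31 days: +31 → Apr 1, 1794 (134 left).
Apr has 30 days: +30 → May 1, 1794 (104 left).
May has 31 days: +31 → Jun 1, 1794 (73 left).
Jun has 30 days: +30 → Jul 1, 1794 (43 left).
Jul has 31 days: +31 → Aug 1, 1794 (12 left).
+12 → Aug 13, 1794.

August 13, 1794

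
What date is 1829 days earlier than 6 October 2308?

October 4, 2303

−366 (one year; includes Feb 29, 2308) → Oct 6, 2307 (1463 left).
−365 (one year) → Oct 6, 2306 (1098 left).
−365 (one year) → Oct 6, 2305 (733 left).
−365 (one year) → Oct 6, 2304 (368 left).
−6 → Sep 30, 2304 (end of Sep, 30 days; 362 left).
−30 → Aug 31, 2304 (end of Aug, 31 days; 332 left).
−31 → Jul 31, 2304 (end of Jul, 31 days; 301 left).
−31 → Jun 30, 2304 (end of Jun, 30 days; 270 left).
−30 → May 31, 2304 (end of May, 31 days; 240 left).
−31 → Apr 30, 2304 (end of Apr, 30 days; 209 left).
−30 → Mar 31, 2304 (end of Mar, 31 days; 179 left).
−31 → Feb 29, 2304 (end of Feb, 29 days; 148 left).
−29 → Jan 31, 2304 (end of Jan, 31 days; 119 left).
−31 → Dec 31, 2303 (end of Dec, 31 days; 88 left).
−31 → Nov 30, 2303 (end of Nov, 30 days; 57 left).
−30 → Oct 31, 2303 (end of Oct, 31 days; 27 left).
−27 → Oct 4, 2303.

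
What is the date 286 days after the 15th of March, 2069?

Mar has 31 days: +17 → Apr 1, 2069 (269 left).
Apr has 30 days: +30 → May 1, 2069 (239 left).
May has 31 days: +31 → Jun 1, 2069 (208 left).
Jun has 30 days: +30 → Jul 1, 2069 (178 left).
Jul has 31 days: +31 → Aug 1, 2069 (147 left).
Aug has 31 days: +31 → Sep 1, 2069 (116 left).
Sep has 30 days: +30 → Oct 1, 2069 (86 left).
Oct has 31 days: +31 → Nov 1, 2069 (55 left).
Nov has 30 days: +30 → Dec 1, 2069 (25 left).
+25 → Dec 26, 2069.

December 26, 2069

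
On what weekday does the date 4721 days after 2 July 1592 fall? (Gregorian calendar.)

First find the weekday of Jul 2, 1592. Doomsday rule: the anchor day for the 1500s is Wednesday. For year 92: 92÷12 = 7 r 8, and 8÷4 = 2, so 7+8+2 = 17.
Wednesday + 17 ≡ Saturday — that's 1592's doomsday.
In July the doomsday date is Jul 11.
Jul 2 is 9 days before Jul 11; 9 mod 7 = 2, so Saturday − 2 = Thursday.
4721 mod 7 = 3, so 4721 days after a Thursday is Thursday + 3 = Sunday.

Sunday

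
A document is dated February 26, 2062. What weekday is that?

Doomsday rule: the anchor day for the 2000s is Tuesday. For year 62: 62÷12 = 5 r 2, and 2÷4 = 0, so 5+2+0 = 7.
Tuesday + 7 ≡ Tuesday — that's 2062's doomsday.
In February the doomsday date is Feb 28 (2062 is not a leap year).
Feb 26 is 2 days before Feb 28; 2 mod 7 = 2, so Tuesday − 2 = Sunday.

Sunday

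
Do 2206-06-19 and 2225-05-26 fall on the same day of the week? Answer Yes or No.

From Jun 19, 2206 to May 26, 2225 is 6916 days.
6916 mod 7 = 0, so they are the same weekday.
(Jun 19, 2206 is a Thursday; May 26, 2225 is a Thursday.)

Yes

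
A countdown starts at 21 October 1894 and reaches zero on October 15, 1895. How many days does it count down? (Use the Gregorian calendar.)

Oct 21, 1894 → Nov 21, 1894: 31 days (October has 31).
Nov 21, 1894 → Dec 21, 1894: 30 days (November has 30).
Dec 21, 1894 → Jan 21, 1895: 31 days (December has 31).
Jan 21, 1895 → Feb 21, 1895: 31 days (January has 31).
Feb 21, 1895 → Mar 21, 1895: 28 days (February has 28).
Mar 21, 1895 → Apr 21, 1895: 31 days (March has 31).
Apr 21, 1895 → May 21, 1895: 30 days (April has 30).
May 21, 1895 → Jun 21, 1895: 31 days (May has 31).
Jun 21, 1895 → Jul 21, 1895: 30 days (June has 30).
Jul 21, 1895 → Aug 21, 1895: 31 days (July has 31).
Aug 21, 1895 → Sep 21, 1895: 31 days (August has 31).
Sep 21, 1895 → Oct 15, 1895: 24 days.
Total: 359 days.

359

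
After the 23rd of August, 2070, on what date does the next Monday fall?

August 25, 2070

Aug 23, 2070 is a Saturday.
From Saturday to the next Monday is 2 days.
Aug 23, 2070 + 2 = Aug 25, 2070.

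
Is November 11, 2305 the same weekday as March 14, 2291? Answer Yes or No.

From Mar 14, 2291 to Nov 11, 2305 is 5355 days.
5355 mod 7 = 0, so they are the same weekday.
(Mar 14, 2291 is a Saturday; Nov 11, 2305 is a Saturday.)

Yes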